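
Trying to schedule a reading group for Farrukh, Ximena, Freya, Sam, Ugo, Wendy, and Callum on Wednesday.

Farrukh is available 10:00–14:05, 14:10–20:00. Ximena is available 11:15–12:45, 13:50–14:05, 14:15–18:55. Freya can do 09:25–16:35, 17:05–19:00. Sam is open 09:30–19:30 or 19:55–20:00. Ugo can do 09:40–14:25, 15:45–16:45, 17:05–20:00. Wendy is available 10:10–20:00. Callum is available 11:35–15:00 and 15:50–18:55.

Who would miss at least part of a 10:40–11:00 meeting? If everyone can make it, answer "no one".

Farrukh: free for 10:40-11:00. Ximena: not fully free for 10:40-11:00. Freya: free for 10:40-11:00. Sam: free for 10:40-11:00. Ugo: free for 10:40-11:00. Wendy: free for 10:40-11:00. Callum: not fully free for 10:40-11:00.

Callum, Ximena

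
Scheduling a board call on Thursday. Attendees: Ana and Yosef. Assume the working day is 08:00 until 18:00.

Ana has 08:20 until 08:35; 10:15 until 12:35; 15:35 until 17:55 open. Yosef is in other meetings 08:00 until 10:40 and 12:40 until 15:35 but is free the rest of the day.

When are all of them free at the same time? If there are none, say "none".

Ana free: 08:20-08:35, 10:15-12:35, 15:35-17:55.
Yosef free: 10:40-12:40, 15:35-18:00 (invert busy blocks within the working day).
Ana ∩ Yosef: 10:40-12:35, 15:35-17:55.
So the common availability across everyone is 10:40-12:35, 15:35-17:55.

10:40-12:35, 15:35-17:55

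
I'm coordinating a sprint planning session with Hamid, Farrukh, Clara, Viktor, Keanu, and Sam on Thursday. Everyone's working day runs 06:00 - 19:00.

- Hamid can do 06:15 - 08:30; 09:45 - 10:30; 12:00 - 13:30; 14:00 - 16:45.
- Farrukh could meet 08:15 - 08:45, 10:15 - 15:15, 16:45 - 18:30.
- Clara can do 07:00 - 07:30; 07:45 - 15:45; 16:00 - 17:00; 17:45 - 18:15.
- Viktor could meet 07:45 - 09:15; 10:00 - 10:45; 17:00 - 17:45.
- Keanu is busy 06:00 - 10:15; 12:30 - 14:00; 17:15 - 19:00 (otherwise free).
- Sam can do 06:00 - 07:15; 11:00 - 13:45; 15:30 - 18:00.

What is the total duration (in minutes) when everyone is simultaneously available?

Hamid free: 06:15-08:30, 09:45-10:30, 12:00-13:30, 14:00-16:45.
Farrukh free: 08:15-08:45, 10:15-15:15, 16:45-18:30.
Clara free: 07:00-07:30, 07:45-15:45, 16:00-17:00, 17:45-18:15.
Viktor free: 07:45-09:15, 10:00-10:45, 17:00-17:45.
Keanu free: 10:15-12:30, 14:00-17:15 (invert busy blocks within the working day).
Sam free: 06:00-07:15, 11:00-13:45, 15:30-18:00.
Hamid ∩ Farrukh: 08:15-08:30, 10:15-10:30, 12:00-13:30, 14:00-15:15.
Hamid ∩ Farrukh ∩ Clara: 08:15-08:30, 10:15-10:30, 12:00-13:30, 14:00-15:15.
Hamid ∩ Farrukh ∩ Clara ∩ Viktor: 08:15-08:30, 10:15-10:30.
Hamid ∩ Farrukh ∩ Clara ∩ Viktor ∩ Keanu: 10:15-10:30.
Hamid ∩ Farrukh ∩ Clara ∩ Viktor ∩ Keanu ∩ Sam: ∅.
There is no time when everyone is free.
There is no common window, so the total is 0 minutes.

0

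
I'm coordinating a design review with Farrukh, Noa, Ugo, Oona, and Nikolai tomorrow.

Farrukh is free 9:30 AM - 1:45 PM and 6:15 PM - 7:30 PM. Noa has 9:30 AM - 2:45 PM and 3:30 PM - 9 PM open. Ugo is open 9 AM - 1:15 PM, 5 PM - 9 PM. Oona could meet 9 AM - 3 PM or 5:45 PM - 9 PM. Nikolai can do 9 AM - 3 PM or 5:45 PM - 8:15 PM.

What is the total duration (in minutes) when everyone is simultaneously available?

Farrukh ∩ Noa: 09:30-13:45, 18:15-19:30.
Farrukh ∩ Noa ∩ Ugo: 09:30-13:15, 18:15-19:30.
Farrukh ∩ Noa ∩ Ugo ∩ Oona: 09:30-13:15, 18:15-19:30.
Farrukh ∩ Noa ∩ Ugo ∩ Oona ∩ Nikolai: 09:30-13:15, 18:15-19:30.
Summing the common windows: 225 + 75 = 300 minutes.

300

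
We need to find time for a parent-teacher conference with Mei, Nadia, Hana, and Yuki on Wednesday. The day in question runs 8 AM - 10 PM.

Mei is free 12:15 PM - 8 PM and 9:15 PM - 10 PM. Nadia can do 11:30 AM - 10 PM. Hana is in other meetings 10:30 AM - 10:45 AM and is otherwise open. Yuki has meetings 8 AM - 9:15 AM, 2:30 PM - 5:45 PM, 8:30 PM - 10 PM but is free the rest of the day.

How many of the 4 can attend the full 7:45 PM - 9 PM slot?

2

Mei free: 12:15-20:00, 21:15-22:00.
Nadia free: 11:30-22:00.
Hana free: 08:00-10:30, 10:45-22:00 (invert busy blocks within the working day).
Yuki free: 09:15-14:30, 17:45-20:30 (invert busy blocks within the working day).
Nadia and Hana can make the full 19:45-21:00 slot — that's 2.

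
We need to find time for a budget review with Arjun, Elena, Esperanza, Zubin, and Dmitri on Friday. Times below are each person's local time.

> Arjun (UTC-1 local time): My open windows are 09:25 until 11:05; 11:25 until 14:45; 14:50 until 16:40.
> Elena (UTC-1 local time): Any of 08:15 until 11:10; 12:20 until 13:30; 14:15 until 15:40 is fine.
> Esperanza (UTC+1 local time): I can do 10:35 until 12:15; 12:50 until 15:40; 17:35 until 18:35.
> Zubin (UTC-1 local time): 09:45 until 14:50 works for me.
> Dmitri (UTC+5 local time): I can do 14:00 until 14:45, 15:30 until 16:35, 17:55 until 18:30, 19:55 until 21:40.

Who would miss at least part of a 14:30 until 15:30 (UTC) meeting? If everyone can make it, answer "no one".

Dmitri, Elena, Esperanza

Arjun in UTC: 10:25-12:05, 12:25-15:45, 15:50-17:40 (add 1h to convert from UTC-1).
Elena in UTC: 09:15-12:10, 13:20-14:30, 15:15-16:40 (add 1h to convert from UTC-1).
Esperanza in UTC: 09:35-11:15, 11:50-14:40, 16:35-17:35 (subtract 1h to convert from UTC+1).
Zubin in UTC: 10:45-15:50 (add 1h to convert from UTC-1).
Dmitri in UTC: 09:00-09:45, 10:30-11:35, 12:55-13:30, 14:55-16:40 (subtract 5h to convert from UTC+5).
Arjun: free for 14:30-15:30. Elena: not fully free for 14:30-15:30. Esperanza: not fully free for 14:30-15:30. Zubin: free for 14:30-15:30. Dmitri: not fully free for 14:30-15:30.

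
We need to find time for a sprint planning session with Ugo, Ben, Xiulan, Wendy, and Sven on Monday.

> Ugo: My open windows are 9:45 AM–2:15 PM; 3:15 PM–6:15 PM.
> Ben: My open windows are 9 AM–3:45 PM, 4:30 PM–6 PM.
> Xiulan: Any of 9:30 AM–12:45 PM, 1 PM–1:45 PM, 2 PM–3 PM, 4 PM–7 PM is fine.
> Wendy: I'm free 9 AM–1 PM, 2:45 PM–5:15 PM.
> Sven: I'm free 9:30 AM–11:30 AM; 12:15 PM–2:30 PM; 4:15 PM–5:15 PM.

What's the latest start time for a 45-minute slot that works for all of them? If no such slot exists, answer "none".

Ugo ∩ Ben: 09:45-14:15, 15:15-15:45, 16:30-18:00.
Ugo ∩ Ben ∩ Xiulan: 09:45-12:45, 13:00-13:45, 14:00-14:15, 16:30-18:00.
Ugo ∩ Ben ∩ Xiulan ∩ Wendy: 09:45-12:45, 16:30-17:15.
Ugo ∩ Ben ∩ Xiulan ∩ Wendy ∩ Sven: 09:45-11:30, 12:15-12:45, 16:30-17:15.
The last common window of at least 45 minutes is 16:30-17:15; a 45-minute meeting can start as late as 16:30 and still end by 17:15.

16:30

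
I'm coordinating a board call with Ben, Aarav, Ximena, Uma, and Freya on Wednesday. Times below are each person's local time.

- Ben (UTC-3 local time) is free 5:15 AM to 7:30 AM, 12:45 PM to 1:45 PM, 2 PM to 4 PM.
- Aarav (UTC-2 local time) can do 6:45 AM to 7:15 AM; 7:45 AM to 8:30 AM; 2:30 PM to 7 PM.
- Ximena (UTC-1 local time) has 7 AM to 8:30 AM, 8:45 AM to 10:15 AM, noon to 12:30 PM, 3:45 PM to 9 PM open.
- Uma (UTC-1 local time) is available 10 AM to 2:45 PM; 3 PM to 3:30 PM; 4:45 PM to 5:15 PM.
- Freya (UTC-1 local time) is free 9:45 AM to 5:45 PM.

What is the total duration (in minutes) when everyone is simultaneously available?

Ben in UTC: 08:15-10:30, 15:45-16:45, 17:00-19:00 (add 3h to convert from UTC-3).
Aarav in UTC: 08:45-09:15, 09:45-10:30, 16:30-21:00 (add 2h to convert from UTC-2).
Ximena in UTC: 08:00-09:30, 09:45-11:15, 13:00-13:30, 16:45-22:00 (add 1h to convert from UTC-1).
Uma in UTC: 11:00-15:45, 16:00-16:30, 17:45-18:15 (add 1h to convert from UTC-1).
Freya in UTC: 10:45-18:45 (add 1h to convert from UTC-1).
Ben ∩ Aarav: 08:45-09:15, 09:45-10:30, 16:30-16:45, 17:00-19:00.
Ben ∩ Aarav ∩ Ximena: 08:45-09:15, 09:45-10:30, 17:00-19:00.
Ben ∩ Aarav ∩ Ximena ∩ Uma: 17:45-18:15.
Ben ∩ Aarav ∩ Ximena ∩ Uma ∩ Freya: 17:45-18:15.
So the common availability across everyone is 17:45-18:15.
That's a single block of 30 minutes.

30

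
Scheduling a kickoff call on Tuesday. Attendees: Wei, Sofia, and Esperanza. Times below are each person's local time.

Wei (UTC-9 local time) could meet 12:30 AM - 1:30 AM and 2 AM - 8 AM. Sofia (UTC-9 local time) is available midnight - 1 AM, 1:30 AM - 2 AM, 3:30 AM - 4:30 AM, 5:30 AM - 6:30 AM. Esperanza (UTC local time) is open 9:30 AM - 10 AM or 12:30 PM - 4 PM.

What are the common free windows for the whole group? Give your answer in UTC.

Wei in UTC: 09:30-10:30, 11:00-17:00 (add 9h to convert from UTC-9).
Sofia in UTC: 09:00-10:00, 10:30-11:00, 12:30-13:30, 14:30-15:30 (add 9h to convert from UTC-9).
Esperanza in UTC: 09:30-10:00, 12:30-16:00.
Wei ∩ Sofia: 09:30-10:00, 12:30-13:30, 14:30-15:30.
Wei ∩ Sofia ∩ Esperanza: 09:30-10:00, 12:30-13:30, 14:30-15:30.

09:30-10:00, 12:30-13:30, 14:30-15:30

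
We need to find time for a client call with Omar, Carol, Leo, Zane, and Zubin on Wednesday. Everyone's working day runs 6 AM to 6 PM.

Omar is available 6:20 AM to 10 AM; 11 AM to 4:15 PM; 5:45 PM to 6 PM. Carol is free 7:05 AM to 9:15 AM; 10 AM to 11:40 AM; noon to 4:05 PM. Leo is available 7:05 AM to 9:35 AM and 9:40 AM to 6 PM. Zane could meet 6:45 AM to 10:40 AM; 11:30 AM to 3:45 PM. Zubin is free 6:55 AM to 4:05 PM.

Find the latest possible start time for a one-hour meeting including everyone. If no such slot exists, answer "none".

14:45

Omar ∩ Carol: 07:05-09:15, 11:00-11:40, 12:00-16:05.
Omar ∩ Carol ∩ Leo: 07:05-09:15, 11:00-11:40, 12:00-16:05.
Omar ∩ Carol ∩ Leo ∩ Zane: 07:05-09:15, 11:30-11:40, 12:00-15:45.
Omar ∩ Carol ∩ Leo ∩ Zane ∩ Zubin: 07:05-09:15, 11:30-11:40, 12:00-15:45.
The last common window of at least 60 minutes is 12:00-15:45; a 60-minute meeting can start as late as 14:45 and still end by 15:45.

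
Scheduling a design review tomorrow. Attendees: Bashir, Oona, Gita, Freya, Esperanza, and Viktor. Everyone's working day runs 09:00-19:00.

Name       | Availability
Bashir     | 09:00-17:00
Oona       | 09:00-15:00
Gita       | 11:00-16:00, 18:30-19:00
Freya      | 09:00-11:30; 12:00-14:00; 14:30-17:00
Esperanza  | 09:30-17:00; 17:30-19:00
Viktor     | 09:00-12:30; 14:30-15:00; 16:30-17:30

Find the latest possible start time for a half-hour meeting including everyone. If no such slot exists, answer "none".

Bashir ∩ Oona: 09:00-15:00.
Bashir ∩ Oona ∩ Gita: 11:00-15:00.
Bashir ∩ Oona ∩ Gita ∩ Freya: 11:00-11:30, 12:00-14:00, 14:30-15:00.
Bashir ∩ Oona ∩ Gita ∩ Freya ∩ Esperanza: 11:00-11:30, 12:00-14:00, 14:30-15:00.
Bashir ∩ Oona ∩ Gita ∩ Freya ∩ Esperanza ∩ Viktor: 11:00-11:30, 12:00-12:30, 14:30-15:00.
Those are the intersection windows.
The last common window of at least 30 minutes is 14:30-15:00; a 30-minute meeting can start as late as 14:30 and still end by 15:00.

14:30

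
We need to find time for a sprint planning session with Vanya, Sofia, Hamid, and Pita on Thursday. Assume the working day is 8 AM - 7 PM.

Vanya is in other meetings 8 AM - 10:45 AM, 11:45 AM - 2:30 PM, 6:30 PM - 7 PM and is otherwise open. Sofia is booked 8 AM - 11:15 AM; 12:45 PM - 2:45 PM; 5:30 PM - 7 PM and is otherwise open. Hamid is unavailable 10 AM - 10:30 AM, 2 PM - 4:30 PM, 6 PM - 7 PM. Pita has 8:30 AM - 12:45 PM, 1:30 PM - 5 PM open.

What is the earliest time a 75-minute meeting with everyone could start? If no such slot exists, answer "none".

none

Vanya free: 10:45-11:45, 14:30-18:30 (invert busy blocks within the working day).
Sofia free: 11:15-12:45, 14:45-17:30 (invert busy blocks within the working day).
Hamid free: 08:00-10:00, 10:30-14:00, 16:30-18:00 (invert busy blocks within the working day).
Pita free: 08:30-12:45, 13:30-17:00.
Vanya ∩ Sofia: 11:15-11:45, 14:45-17:30.
Vanya ∩ Sofia ∩ Hamid: 11:15-11:45, 16:30-17:30.
Vanya ∩ Sofia ∩ Hamid ∩ Pita: 11:15-11:45, 16:30-17:00.
Those are the intersection windows.
No common window is at least 75 minutes long.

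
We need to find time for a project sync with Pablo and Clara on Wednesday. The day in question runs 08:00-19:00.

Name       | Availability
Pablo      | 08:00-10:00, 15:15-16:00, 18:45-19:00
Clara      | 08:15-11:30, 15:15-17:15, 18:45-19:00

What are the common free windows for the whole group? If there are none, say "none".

Pablo ∩ Clara: 08:15-10:00, 15:15-16:00, 18:45-19:00.

08:15-10:00, 15:15-16:00, 18:45-19:00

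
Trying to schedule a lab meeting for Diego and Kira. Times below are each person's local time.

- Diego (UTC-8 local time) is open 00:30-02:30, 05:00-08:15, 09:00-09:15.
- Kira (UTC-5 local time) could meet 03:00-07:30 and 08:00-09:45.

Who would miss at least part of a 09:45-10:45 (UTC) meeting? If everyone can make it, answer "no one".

Diego

Diego in UTC: 08:30-10:30, 13:00-16:15, 17:00-17:15 (add 8h to convert from UTC-8).
Kira in UTC: 08:00-12:30, 13:00-14:45 (add 5h to convert from UTC-5).
Diego: not fully free for 09:45-10:45. Kira: free for 09:45-10:45.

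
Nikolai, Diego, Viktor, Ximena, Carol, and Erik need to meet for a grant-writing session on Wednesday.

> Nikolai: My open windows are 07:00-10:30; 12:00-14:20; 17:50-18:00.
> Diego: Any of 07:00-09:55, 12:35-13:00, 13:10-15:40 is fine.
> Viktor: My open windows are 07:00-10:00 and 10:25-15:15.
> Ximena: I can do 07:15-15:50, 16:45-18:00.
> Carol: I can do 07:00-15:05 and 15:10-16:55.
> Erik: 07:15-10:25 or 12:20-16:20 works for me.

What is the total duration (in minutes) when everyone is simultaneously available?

Nikolai ∩ Diego: 07:00-09:55, 12:35-13:00, 13:10-14:20.
Nikolai ∩ Diego ∩ Viktor: 07:00-09:55, 12:35-13:00, 13:10-14:20.
Nikolai ∩ Diego ∩ Viktor ∩ Ximena: 07:15-09:55, 12:35-13:00, 13:10-14:20.
Nikolai ∩ Diego ∩ Viktor ∩ Ximena ∩ Carol: 07:15-09:55, 12:35-13:00, 13:10-14:20.
Nikolai ∩ Diego ∩ Viktor ∩ Ximena ∩ Carol ∩ Erik: 07:15-09:55, 12:35-13:00, 13:10-14:20.
So the common availability across everyone is 07:15-09:55, 12:35-13:00, 13:10-14:20.
Summing the common windows: 160 + 25 + 70 = 255 minutes.

255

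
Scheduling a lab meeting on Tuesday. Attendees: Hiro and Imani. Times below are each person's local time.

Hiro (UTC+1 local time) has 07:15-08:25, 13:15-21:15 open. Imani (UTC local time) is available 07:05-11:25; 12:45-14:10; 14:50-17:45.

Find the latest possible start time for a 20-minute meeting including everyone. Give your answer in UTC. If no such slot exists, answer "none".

17:25

Hiro in UTC: 06:15-07:25, 12:15-20:15 (subtract 1h to convert from UTC+1).
Imani in UTC: 07:05-11:25, 12:45-14:10, 14:50-17:45.
Hiro ∩ Imani: 07:05-07:25, 12:45-14:10, 14:50-17:45.
The last common window of at least 20 minutes is 14:50-17:45; a 20-minute meeting can start as late as 17:25 and still end by 17:45.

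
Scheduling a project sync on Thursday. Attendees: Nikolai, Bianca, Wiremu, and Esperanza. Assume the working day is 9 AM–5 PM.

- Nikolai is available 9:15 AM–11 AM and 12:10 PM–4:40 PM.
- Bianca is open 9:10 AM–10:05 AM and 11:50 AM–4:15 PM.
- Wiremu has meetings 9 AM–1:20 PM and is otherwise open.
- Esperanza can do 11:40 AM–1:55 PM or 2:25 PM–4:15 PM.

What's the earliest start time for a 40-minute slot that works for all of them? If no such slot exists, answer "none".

Nikolai free: 09:15-11:00, 12:10-16:40.
Bianca free: 09:10-10:05, 11:50-16:15.
Wiremu free: 13:20-17:00 (invert busy blocks within the working day).
Esperanza free: 11:40-13:55, 14:25-16:15.
Nikolai ∩ Bianca: 09:15-10:05, 12:10-16:15.
Nikolai ∩ Bianca ∩ Wiremu: 13:20-16:15.
Nikolai ∩ Bianca ∩ Wiremu ∩ Esperanza: 13:20-13:55, 14:25-16:15.
The first common window of at least 40 minutes is 14:25-16:15, so the earliest start is 14:25.

14:25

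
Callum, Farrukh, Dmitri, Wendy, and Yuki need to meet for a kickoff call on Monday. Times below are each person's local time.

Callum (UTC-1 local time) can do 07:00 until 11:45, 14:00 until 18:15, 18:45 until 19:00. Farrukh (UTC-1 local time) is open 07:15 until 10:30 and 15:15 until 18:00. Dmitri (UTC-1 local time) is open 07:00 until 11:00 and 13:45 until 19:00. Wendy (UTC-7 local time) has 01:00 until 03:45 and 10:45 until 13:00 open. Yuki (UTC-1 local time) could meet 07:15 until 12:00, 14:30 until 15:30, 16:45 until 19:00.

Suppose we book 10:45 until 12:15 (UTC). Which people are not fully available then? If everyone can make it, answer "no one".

Callum in UTC: 08:00-12:45, 15:00-19:15, 19:45-20:00 (add 1h to convert from UTC-1).
Farrukh in UTC: 08:15-11:30, 16:15-19:00 (add 1h to convert from UTC-1).
Dmitri in UTC: 08:00-12:00, 14:45-20:00 (add 1h to convert from UTC-1).
Wendy in UTC: 08:00-10:45, 17:45-20:00 (add 7h to convert from UTC-7).
Yuki in UTC: 08:15-13:00, 15:30-16:30, 17:45-20:00 (add 1h to convert from UTC-1).
Callum: free for 10:45-12:15. Farrukh: not fully free for 10:45-12:15. Dmitri: not fully free for 10:45-12:15. Wendy: not fully free for 10:45-12:15. Yuki: free for 10:45-12:15.

Dmitri, Farrukh, Wendy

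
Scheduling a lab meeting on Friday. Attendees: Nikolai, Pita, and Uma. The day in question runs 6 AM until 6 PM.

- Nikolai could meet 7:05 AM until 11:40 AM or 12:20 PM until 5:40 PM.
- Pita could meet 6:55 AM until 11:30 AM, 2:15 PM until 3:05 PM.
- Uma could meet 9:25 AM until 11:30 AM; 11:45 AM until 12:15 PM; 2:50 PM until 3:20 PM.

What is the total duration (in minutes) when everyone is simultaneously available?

Nikolai ∩ Pita: 07:05-11:30, 14:15-15:05.
Nikolai ∩ Pita ∩ Uma: 09:25-11:30, 14:50-15:05.
Summing the common windows: 125 + 15 = 140 minutes.

140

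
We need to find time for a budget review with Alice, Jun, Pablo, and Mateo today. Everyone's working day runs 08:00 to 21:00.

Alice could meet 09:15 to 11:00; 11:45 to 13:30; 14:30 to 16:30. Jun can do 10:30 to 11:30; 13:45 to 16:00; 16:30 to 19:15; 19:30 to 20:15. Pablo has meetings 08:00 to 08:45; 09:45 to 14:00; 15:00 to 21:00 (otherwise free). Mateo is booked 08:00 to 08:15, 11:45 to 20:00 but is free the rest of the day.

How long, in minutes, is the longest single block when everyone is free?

0

Alice free: 09:15-11:00, 11:45-13:30, 14:30-16:30.
Jun free: 10:30-11:30, 13:45-16:00, 16:30-19:15, 19:30-20:15.
Pablo free: 08:45-09:45, 14:00-15:00 (invert busy blocks within the working day).
Mateo free: 08:15-11:45, 20:00-21:00 (invert busy blocks within the working day).
Alice ∩ Jun: 10:30-11:00, 14:30-16:00.
Alice ∩ Jun ∩ Pablo: 14:30-15:00.
Alice ∩ Jun ∩ Pablo ∩ Mateo: ∅.
There is no time when everyone is free.
No common window exists, so the longest block is 0 minutes.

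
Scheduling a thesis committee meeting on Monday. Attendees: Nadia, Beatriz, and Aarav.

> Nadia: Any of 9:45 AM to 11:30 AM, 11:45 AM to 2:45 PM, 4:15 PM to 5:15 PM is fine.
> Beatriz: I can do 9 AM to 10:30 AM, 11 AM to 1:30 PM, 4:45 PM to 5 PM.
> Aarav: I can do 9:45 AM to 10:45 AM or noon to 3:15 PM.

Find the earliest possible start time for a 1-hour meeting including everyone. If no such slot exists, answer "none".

12:00

Nadia ∩ Beatriz: 09:45-10:30, 11:00-11:30, 11:45-13:30, 16:45-17:00.
Nadia ∩ Beatriz ∩ Aarav: 09:45-10:30, 12:00-13:30.
So the common availability across everyone is 09:45-10:30, 12:00-13:30.
The first common window of at least 60 minutes is 12:00-13:30, so the earliest start is 12:00.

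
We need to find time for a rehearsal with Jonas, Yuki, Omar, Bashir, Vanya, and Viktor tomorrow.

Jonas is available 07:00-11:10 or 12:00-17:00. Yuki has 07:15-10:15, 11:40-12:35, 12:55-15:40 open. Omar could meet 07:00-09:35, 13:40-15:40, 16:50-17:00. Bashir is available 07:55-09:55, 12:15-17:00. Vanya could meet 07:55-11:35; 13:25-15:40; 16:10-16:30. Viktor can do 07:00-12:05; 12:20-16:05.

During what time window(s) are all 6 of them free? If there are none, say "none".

07:55-09:35, 13:40-15:40

Jonas ∩ Yuki: 07:15-10:15, 12:00-12:35, 12:55-15:40.
Jonas ∩ Yuki ∩ Omar: 07:15-09:35, 13:40-15:40.
Jonas ∩ Yuki ∩ Omar ∩ Bashir: 07:55-09:35, 13:40-15:40.
Jonas ∩ Yuki ∩ Omar ∩ Bashir ∩ Vanya: 07:55-09:35, 13:40-15:40.
Jonas ∩ Yuki ∩ Omar ∩ Bashir ∩ Vanya ∩ Viktor: 07:55-09:35, 13:40-15:40.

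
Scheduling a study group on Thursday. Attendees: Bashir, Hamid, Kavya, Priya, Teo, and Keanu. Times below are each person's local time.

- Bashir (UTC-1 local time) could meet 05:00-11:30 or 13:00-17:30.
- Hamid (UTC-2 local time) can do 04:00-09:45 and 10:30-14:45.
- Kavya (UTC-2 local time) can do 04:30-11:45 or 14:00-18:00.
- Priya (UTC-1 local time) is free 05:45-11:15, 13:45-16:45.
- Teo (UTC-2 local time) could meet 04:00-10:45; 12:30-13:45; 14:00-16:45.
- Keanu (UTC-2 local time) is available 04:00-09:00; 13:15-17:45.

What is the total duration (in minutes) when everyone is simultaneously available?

300

Bashir in UTC: 06:00-12:30, 14:00-18:30 (add 1h to convert from UTC-1).
Hamid in UTC: 06:00-11:45, 12:30-16:45 (add 2h to convert from UTC-2).
Kavya in UTC: 06:30-13:45, 16:00-20:00 (add 2h to convert from UTC-2).
Priya in UTC: 06:45-12:15, 14:45-17:45 (add 1h to convert from UTC-1).
Teo in UTC: 06:00-12:45, 14:30-15:45, 16:00-18:45 (add 2h to convert from UTC-2).
Keanu in UTC: 06:00-11:00, 15:15-19:45 (add 2h to convert from UTC-2).
Bashir ∩ Hamid: 06:00-11:45, 14:00-16:45.
Bashir ∩ Hamid ∩ Kavya: 06:30-11:45, 16:00-16:45.
Bashir ∩ Hamid ∩ Kavya ∩ Priya: 06:45-11:45, 16:00-16:45.
Bashir ∩ Hamid ∩ Kavya ∩ Priya ∩ Teo: 06:45-11:45, 16:00-16:45.
Bashir ∩ Hamid ∩ Kavya ∩ Priya ∩ Teo ∩ Keanu: 06:45-11:00, 16:00-16:45.
Summing the common windows: 255 + 45 = 300 minutes.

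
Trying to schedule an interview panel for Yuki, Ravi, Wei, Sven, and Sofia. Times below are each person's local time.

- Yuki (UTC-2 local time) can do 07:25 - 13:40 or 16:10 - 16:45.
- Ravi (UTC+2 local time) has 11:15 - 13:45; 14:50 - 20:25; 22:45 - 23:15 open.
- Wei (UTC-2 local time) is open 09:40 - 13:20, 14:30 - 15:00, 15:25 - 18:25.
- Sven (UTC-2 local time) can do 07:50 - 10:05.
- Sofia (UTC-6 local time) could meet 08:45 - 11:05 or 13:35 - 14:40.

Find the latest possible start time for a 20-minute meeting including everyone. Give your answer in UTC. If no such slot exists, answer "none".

none

Yuki in UTC: 09:25-15:40, 18:10-18:45 (add 2h to convert from UTC-2).
Ravi in UTC: 09:15-11:45, 12:50-18:25, 20:45-21:15 (subtract 2h to convert from UTC+2).
Wei in UTC: 11:40-15:20, 16:30-17:00, 17:25-20:25 (add 2h to convert from UTC-2).
Sven in UTC: 09:50-12:05 (add 2h to convert from UTC-2).
Sofia in UTC: 14:45-17:05, 19:35-20:40 (add 6h to convert from UTC-6).
Yuki ∩ Ravi: 09:25-11:45, 12:50-15:40, 18:10-18:25.
Yuki ∩ Ravi ∩ Wei: 11:40-11:45, 12:50-15:20, 18:10-18:25.
Yuki ∩ Ravi ∩ Wei ∩ Sven: 11:40-11:45.
Yuki ∩ Ravi ∩ Wei ∩ Sven ∩ Sofia: ∅.
There is no time when everyone is free.
No common window is at least 20 minutes long.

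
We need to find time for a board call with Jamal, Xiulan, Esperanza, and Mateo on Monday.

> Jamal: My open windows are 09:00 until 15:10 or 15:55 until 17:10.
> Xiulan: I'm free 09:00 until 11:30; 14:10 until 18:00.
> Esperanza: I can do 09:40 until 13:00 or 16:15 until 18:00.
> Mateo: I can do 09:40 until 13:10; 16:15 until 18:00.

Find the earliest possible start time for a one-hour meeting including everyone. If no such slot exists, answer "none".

Jamal ∩ Xiulan: 09:00-11:30, 14:10-15:10, 15:55-17:10.
Jamal ∩ Xiulan ∩ Esperanza: 09:40-11:30, 16:15-17:10.
Jamal ∩ Xiulan ∩ Esperanza ∩ Mateo: 09:40-11:30, 16:15-17:10.
Those are the intersection windows.
The first common window of at least 60 minutes is 09:40-11:30, so the earliest start is 09:40.

09:40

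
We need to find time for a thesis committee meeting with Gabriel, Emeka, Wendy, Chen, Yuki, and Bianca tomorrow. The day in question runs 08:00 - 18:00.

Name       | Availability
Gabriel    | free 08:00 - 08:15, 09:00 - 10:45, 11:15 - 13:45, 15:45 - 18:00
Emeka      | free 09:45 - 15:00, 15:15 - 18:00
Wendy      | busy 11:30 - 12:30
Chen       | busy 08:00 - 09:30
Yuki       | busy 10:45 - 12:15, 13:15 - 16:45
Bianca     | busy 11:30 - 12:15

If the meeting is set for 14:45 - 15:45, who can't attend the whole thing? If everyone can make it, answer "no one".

Emeka, Gabriel, Yuki

Gabriel free: 08:00-08:15, 09:00-10:45, 11:15-13:45, 15:45-18:00.
Emeka free: 09:45-15:00, 15:15-18:00.
Wendy free: 08:00-11:30, 12:30-18:00 (invert busy blocks within the working day).
Chen free: 09:30-18:00 (invert busy blocks within the working day).
Yuki free: 08:00-10:45, 12:15-13:15, 16:45-18:00 (invert busy blocks within the working day).
Bianca free: 08:00-11:30, 12:15-18:00 (invert busy blocks within the working day).
Gabriel: not fully free for 14:45-15:45. Emeka: not fully free for 14:45-15:45. Wendy: free for 14:45-15:45. Chen: free for 14:45-15:45. Yuki: not fully free for 14:45-15:45. Bianca: free for 14:45-15:45.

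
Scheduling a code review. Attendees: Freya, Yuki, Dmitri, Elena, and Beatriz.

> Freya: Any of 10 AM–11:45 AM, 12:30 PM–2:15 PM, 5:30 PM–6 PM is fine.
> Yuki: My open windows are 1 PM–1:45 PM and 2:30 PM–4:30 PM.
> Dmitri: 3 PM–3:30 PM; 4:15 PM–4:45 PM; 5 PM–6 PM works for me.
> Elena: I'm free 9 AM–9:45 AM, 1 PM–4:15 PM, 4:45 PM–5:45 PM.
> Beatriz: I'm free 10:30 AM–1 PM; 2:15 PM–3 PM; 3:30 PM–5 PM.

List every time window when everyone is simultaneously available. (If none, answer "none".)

Freya ∩ Yuki: 13:00-13:45.
Freya ∩ Yuki ∩ Dmitri: ∅.
Freya ∩ Yuki ∩ Dmitri ∩ Elena: ∅.
Freya ∩ Yuki ∩ Dmitri ∩ Elena ∩ Beatriz: ∅.
There is no time when everyone is free.

none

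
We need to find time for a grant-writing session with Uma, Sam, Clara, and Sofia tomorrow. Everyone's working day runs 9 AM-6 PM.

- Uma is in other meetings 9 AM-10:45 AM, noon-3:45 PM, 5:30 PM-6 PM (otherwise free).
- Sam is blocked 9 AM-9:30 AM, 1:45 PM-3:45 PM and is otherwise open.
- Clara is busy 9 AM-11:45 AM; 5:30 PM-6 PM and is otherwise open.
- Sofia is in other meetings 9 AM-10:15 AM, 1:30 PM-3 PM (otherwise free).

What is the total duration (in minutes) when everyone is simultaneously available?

Uma free: 10:45-12:00, 15:45-17:30 (invert busy blocks within the working day).
Sam free: 09:30-13:45, 15:45-18:00 (invert busy blocks within the working day).
Clara free: 11:45-17:30 (invert busy blocks within the working day).
Sofia free: 10:15-13:30, 15:00-18:00 (invert busy blocks within the working day).
Uma ∩ Sam: 10:45-12:00, 15:45-17:30.
Uma ∩ Sam ∩ Clara: 11:45-12:00, 15:45-17:30.
Uma ∩ Sam ∩ Clara ∩ Sofia: 11:45-12:00, 15:45-17:30.
Summing the common windows: 15 + 105 = 120 minutes.

120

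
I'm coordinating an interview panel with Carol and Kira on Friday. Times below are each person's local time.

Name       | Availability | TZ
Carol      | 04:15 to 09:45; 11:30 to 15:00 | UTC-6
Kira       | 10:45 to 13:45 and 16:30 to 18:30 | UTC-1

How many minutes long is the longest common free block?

180

Carol in UTC: 10:15-15:45, 17:30-21:00 (add 6h to convert from UTC-6).
Kira in UTC: 11:45-14:45, 17:30-19:30 (add 1h to convert from UTC-1).
Carol ∩ Kira: 11:45-14:45, 17:30-19:30.
Those are the intersection windows.
The longest is 11:45-14:45 at 180 minutes.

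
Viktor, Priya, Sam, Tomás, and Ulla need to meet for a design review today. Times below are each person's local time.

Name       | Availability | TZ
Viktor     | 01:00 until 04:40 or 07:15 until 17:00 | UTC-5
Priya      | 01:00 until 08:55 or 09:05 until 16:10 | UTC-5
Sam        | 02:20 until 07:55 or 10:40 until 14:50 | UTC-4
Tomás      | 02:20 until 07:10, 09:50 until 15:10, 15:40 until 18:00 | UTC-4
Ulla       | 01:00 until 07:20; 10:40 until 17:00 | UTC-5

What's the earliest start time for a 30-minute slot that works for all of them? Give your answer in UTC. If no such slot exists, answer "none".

Viktor in UTC: 06:00-09:40, 12:15-22:00 (add 5h to convert from UTC-5).
Priya in UTC: 06:00-13:55, 14:05-21:10 (add 5h to convert from UTC-5).
Sam in UTC: 06:20-11:55, 14:40-18:50 (add 4h to convert from UTC-4).
Tomás in UTC: 06:20-11:10, 13:50-19:10, 19:40-22:00 (add 4h to convert from UTC-4).
Ulla in UTC: 06:00-12:20, 15:40-22:00 (add 5h to convert from UTC-5).
Viktor ∩ Priya: 06:00-09:40, 12:15-13:55, 14:05-21:10.
Viktor ∩ Priya ∩ Sam: 06:20-09:40, 14:40-18:50.
Viktor ∩ Priya ∩ Sam ∩ Tomás: 06:20-09:40, 14:40-18:50.
Viktor ∩ Priya ∩ Sam ∩ Tomás ∩ Ulla: 06:20-09:40, 15:40-18:50.
Those are the intersection windows.
The first common window of at least 30 minutes is 06:20-09:40, so the earliest start is 06:20.

06:20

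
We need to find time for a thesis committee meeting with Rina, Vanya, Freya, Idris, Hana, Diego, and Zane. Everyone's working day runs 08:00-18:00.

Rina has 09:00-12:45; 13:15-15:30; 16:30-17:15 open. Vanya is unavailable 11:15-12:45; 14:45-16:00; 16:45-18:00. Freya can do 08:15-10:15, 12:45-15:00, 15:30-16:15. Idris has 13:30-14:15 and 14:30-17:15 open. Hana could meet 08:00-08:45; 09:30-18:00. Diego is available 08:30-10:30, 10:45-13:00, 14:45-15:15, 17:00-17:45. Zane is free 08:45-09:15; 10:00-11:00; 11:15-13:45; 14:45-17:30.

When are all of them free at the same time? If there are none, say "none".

Rina free: 09:00-12:45, 13:15-15:30, 16:30-17:15.
Vanya free: 08:00-11:15, 12:45-14:45, 16:00-16:45 (invert busy blocks within the working day).
Freya free: 08:15-10:15, 12:45-15:00, 15:30-16:15.
Idris free: 13:30-14:15, 14:30-17:15.
Hana free: 08:00-08:45, 09:30-18:00.
Diego free: 08:30-10:30, 10:45-13:00, 14:45-15:15, 17:00-17:45.
Zane free: 08:45-09:15, 10:00-11:00, 11:15-13:45, 14:45-17:30.
Rina ∩ Vanya: 09:00-11:15, 13:15-14:45, 16:30-16:45.
Rina ∩ Vanya ∩ Freya: 09:00-10:15, 13:15-14:45.
Rina ∩ Vanya ∩ Freya ∩ Idris: 13:30-14:15, 14:30-14:45.
Rina ∩ Vanya ∩ Freya ∩ Idris ∩ Hana: 13:30-14:15, 14:30-14:45.
Rina ∩ Vanya ∩ Freya ∩ Idris ∩ Hana ∩ Diego: ∅.
Rina ∩ Vanya ∩ Freya ∩ Idris ∩ Hana ∩ Diego ∩ Zane: ∅.
There is no time when everyone is free.

none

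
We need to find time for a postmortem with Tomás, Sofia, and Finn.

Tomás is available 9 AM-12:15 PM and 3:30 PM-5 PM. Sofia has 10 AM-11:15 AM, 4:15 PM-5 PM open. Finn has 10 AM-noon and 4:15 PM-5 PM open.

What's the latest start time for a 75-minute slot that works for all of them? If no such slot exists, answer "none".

10:00

Tomás ∩ Sofia: 10:00-11:15, 16:15-17:00.
Tomás ∩ Sofia ∩ Finn: 10:00-11:15, 16:15-17:00.
The last common window of at least 75 minutes is 10:00-11:15; a 75-minute meeting can start as late as 10:00 and still end by 11:15.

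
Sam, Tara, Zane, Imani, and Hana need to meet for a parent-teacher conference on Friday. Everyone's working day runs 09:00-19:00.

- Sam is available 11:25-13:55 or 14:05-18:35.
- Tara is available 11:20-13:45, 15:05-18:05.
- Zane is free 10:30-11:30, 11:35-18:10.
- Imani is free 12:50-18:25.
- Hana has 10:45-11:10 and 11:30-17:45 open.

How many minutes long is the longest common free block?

160

Sam ∩ Tara: 11:25-13:45, 15:05-18:05.
Sam ∩ Tara ∩ Zane: 11:25-11:30, 11:35-13:45, 15:05-18:05.
Sam ∩ Tara ∩ Zane ∩ Imani: 12:50-13:45, 15:05-18:05.
Sam ∩ Tara ∩ Zane ∩ Imani ∩ Hana: 12:50-13:45, 15:05-17:45.
Those are the intersection windows.
The longest is 15:05-17:45 at 160 minutes.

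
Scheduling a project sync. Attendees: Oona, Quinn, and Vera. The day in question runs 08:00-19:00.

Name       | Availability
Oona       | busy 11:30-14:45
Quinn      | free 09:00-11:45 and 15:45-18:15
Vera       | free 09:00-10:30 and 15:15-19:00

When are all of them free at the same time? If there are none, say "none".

Oona free: 08:00-11:30, 14:45-19:00 (invert busy blocks within the working day).
Quinn free: 09:00-11:45, 15:45-18:15.
Vera free: 09:00-10:30, 15:15-19:00.
Oona ∩ Quinn: 09:00-11:30, 15:45-18:15.
Oona ∩ Quinn ∩ Vera: 09:00-10:30, 15:45-18:15.

09:00-10:30, 15:45-18:15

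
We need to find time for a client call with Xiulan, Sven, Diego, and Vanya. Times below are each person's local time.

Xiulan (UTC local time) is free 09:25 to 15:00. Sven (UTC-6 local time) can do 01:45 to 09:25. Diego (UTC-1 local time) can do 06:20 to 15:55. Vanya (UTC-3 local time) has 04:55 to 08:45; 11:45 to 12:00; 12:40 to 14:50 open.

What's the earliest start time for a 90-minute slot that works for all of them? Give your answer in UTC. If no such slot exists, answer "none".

09:25

Xiulan in UTC: 09:25-15:00.
Sven in UTC: 07:45-15:25 (add 6h to convert from UTC-6).
Diego in UTC: 07:20-16:55 (add 1h to convert from UTC-1).
Vanya in UTC: 07:55-11:45, 14:45-15:00, 15:40-17:50 (add 3h to convert from UTC-3).
Xiulan ∩ Sven: 09:25-15:00.
Xiulan ∩ Sven ∩ Diego: 09:25-15:00.
Xiulan ∩ Sven ∩ Diego ∩ Vanya: 09:25-11:45, 14:45-15:00.
So the common availability across everyone is 09:25-11:45, 14:45-15:00.
The first common window of at least 90 minutes is 09:25-11:45, so the earliest start is 09:25.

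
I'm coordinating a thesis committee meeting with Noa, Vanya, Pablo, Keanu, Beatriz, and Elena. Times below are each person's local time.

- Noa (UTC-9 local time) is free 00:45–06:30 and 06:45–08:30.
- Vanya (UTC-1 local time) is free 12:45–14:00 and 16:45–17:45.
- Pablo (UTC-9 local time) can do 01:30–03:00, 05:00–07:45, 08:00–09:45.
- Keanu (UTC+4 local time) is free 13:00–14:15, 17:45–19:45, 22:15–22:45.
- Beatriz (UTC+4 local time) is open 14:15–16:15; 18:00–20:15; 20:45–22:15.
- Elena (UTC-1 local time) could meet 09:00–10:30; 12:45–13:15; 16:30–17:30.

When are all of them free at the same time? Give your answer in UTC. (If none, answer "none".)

Noa in UTC: 09:45-15:30, 15:45-17:30 (add 9h to convert from UTC-9).
Vanya in UTC: 13:45-15:00, 17:45-18:45 (add 1h to convert from UTC-1).
Pablo in UTC: 10:30-12:00, 14:00-16:45, 17:00-18:45 (add 9h to convert from UTC-9).
Keanu in UTC: 09:00-10:15, 13:45-15:45, 18:15-18:45 (subtract 4h to convert from UTC+4).
Beatriz in UTC: 10:15-12:15, 14:00-16:15, 16:45-18:15 (subtract 4h to convert from UTC+4).
Elena in UTC: 10:00-11:30, 13:45-14:15, 17:30-18:30 (add 1h to convert from UTC-1).
Noa ∩ Vanya: 13:45-15:00.
Noa ∩ Vanya ∩ Pablo: 14:00-15:00.
Noa ∩ Vanya ∩ Pablo ∩ Keanu: 14:00-15:00.
Noa ∩ Vanya ∩ Pablo ∩ Keanu ∩ Beatriz: 14:00-15:00.
Noa ∩ Vanya ∩ Pablo ∩ Keanu ∩ Beatriz ∩ Elena: 14:00-14:15.
So the common availability across everyone is 14:00-14:15.

14:00-14:15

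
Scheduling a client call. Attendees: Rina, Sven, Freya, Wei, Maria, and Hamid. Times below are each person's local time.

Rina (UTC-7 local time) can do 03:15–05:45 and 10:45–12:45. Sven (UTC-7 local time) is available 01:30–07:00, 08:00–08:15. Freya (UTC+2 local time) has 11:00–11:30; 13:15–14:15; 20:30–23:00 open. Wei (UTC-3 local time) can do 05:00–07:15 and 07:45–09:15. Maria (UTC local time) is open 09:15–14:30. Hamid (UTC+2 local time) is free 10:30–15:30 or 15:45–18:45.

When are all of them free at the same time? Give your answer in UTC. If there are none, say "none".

11:15-12:15

Rina in UTC: 10:15-12:45, 17:45-19:45 (add 7h to convert from UTC-7).
Sven in UTC: 08:30-14:00, 15:00-15:15 (add 7h to convert from UTC-7).
Freya in UTC: 09:00-09:30, 11:15-12:15, 18:30-21:00 (subtract 2h to convert from UTC+2).
Wei in UTC: 08:00-10:15, 10:45-12:15 (add 3h to convert from UTC-3).
Maria in UTC: 09:15-14:30.
Hamid in UTC: 08:30-13:30, 13:45-16:45 (subtract 2h to convert from UTC+2).
Rina ∩ Sven: 10:15-12:45.
Rina ∩ Sven ∩ Freya: 11:15-12:15.
Rina ∩ Sven ∩ Freya ∩ Wei: 11:15-12:15.
Rina ∩ Sven ∩ Freya ∩ Wei ∩ Maria: 11:15-12:15.
Rina ∩ Sven ∩ Freya ∩ Wei ∩ Maria ∩ Hamid: 11:15-12:15.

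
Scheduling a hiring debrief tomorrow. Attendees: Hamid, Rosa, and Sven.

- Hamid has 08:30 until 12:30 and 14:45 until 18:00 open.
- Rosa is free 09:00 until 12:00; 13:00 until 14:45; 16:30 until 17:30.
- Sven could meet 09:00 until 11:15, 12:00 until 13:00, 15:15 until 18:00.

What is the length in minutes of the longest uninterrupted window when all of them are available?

135

Hamid ∩ Rosa: 09:00-12:00, 16:30-17:30.
Hamid ∩ Rosa ∩ Sven: 09:00-11:15, 16:30-17:30.
The longest is 09:00-11:15 at 135 minutes.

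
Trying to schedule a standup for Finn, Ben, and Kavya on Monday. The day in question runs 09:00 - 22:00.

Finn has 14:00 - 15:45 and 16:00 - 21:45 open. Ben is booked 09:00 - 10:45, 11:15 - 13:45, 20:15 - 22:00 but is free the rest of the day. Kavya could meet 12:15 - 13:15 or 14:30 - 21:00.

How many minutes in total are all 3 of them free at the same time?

Finn free: 14:00-15:45, 16:00-21:45.
Ben free: 10:45-11:15, 13:45-20:15 (invert busy blocks within the working day).
Kavya free: 12:15-13:15, 14:30-21:00.
Finn ∩ Ben: 14:00-15:45, 16:00-20:15.
Finn ∩ Ben ∩ Kavya: 14:30-15:45, 16:00-20:15.
Those are the intersection windows.
Summing the common windows: 75 + 255 = 330 minutes.

330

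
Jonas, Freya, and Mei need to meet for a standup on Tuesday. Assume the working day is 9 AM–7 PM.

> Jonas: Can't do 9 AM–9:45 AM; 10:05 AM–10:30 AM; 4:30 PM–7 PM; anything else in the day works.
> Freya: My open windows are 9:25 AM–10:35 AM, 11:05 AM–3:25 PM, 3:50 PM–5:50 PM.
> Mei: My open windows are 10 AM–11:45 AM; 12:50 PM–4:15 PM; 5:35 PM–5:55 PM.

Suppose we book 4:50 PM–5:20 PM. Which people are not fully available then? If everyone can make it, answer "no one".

Jonas free: 09:45-10:05, 10:30-16:30 (invert busy blocks within the working day).
Freya free: 09:25-10:35, 11:05-15:25, 15:50-17:50.
Mei free: 10:00-11:45, 12:50-16:15, 17:35-17:55.
Jonas: not fully free for 16:50-17:20. Freya: free for 16:50-17:20. Mei: not fully free for 16:50-17:20.

Jonas, Mei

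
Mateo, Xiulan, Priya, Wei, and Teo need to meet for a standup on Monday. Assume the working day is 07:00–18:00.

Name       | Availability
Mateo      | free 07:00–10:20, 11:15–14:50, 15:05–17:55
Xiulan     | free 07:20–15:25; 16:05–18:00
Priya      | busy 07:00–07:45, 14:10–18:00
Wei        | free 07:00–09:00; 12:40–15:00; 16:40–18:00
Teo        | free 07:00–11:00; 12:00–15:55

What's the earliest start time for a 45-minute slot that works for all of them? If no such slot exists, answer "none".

Mateo free: 07:00-10:20, 11:15-14:50, 15:05-17:55.
Xiulan free: 07:20-15:25, 16:05-18:00.
Priya free: 07:45-14:10 (invert busy blocks within the working day).
Wei free: 07:00-09:00, 12:40-15:00, 16:40-18:00.
Teo free: 07:00-11:00, 12:00-15:55.
Mateo ∩ Xiulan: 07:20-10:20, 11:15-14:50, 15:05-15:25, 16:05-17:55.
Mateo ∩ Xiulan ∩ Priya: 07:45-10:20, 11:15-14:10.
Mateo ∩ Xiulan ∩ Priya ∩ Wei: 07:45-09:00, 12:40-14:10.
Mateo ∩ Xiulan ∩ Priya ∩ Wei ∩ Teo: 07:45-09:00, 12:40-14:10.
So the common availability across everyone is 07:45-09:00, 12:40-14:10.
The first common window of at least 45 minutes is 07:45-09:00, so the earliest start is 07:45.

07:45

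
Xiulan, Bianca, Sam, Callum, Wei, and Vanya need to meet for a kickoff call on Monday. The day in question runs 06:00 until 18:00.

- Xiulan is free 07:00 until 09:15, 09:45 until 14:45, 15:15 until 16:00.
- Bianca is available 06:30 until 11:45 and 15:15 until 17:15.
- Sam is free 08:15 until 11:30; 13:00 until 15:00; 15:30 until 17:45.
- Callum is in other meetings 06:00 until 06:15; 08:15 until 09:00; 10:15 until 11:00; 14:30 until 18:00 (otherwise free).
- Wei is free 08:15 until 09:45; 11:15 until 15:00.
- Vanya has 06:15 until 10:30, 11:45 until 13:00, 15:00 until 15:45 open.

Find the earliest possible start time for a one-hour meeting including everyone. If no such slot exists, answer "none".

none

Xiulan free: 07:00-09:15, 09:45-14:45, 15:15-16:00.
Bianca free: 06:30-11:45, 15:15-17:15.
Sam free: 08:15-11:30, 13:00-15:00, 15:30-17:45.
Callum free: 06:15-08:15, 09:00-10:15, 11:00-14:30 (invert busy blocks within the working day).
Wei free: 08:15-09:45, 11:15-15:00.
Vanya free: 06:15-10:30, 11:45-13:00, 15:00-15:45.
Xiulan ∩ Bianca: 07:00-09:15, 09:45-11:45, 15:15-16:00.
Xiulan ∩ Bianca ∩ Sam: 08:15-09:15, 09:45-11:30, 15:30-16:00.
Xiulan ∩ Bianca ∩ Sam ∩ Callum: 09:00-09:15, 09:45-10:15, 11:00-11:30.
Xiulan ∩ Bianca ∩ Sam ∩ Callum ∩ Wei: 09:00-09:15, 11:15-11:30.
Xiulan ∩ Bianca ∩ Sam ∩ Callum ∩ Wei ∩ Vanya: 09:00-09:15.
So the common availability across everyone is 09:00-09:15.
No common window is at least 60 minutes long.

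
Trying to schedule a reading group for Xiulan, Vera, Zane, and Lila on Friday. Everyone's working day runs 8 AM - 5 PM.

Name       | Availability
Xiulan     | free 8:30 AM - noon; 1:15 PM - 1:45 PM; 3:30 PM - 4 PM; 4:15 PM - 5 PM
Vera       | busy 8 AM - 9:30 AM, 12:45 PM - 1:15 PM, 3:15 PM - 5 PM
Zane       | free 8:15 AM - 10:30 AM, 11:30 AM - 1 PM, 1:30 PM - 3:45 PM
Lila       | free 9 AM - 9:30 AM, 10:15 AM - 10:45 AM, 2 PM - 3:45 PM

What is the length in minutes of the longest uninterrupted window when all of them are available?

15

Xiulan free: 08:30-12:00, 13:15-13:45, 15:30-16:00, 16:15-17:00.
Vera free: 09:30-12:45, 13:15-15:15 (invert busy blocks within the working day).
Zane free: 08:15-10:30, 11:30-13:00, 13:30-15:45.
Lila free: 09:00-09:30, 10:15-10:45, 14:00-15:45.
Xiulan ∩ Vera: 09:30-12:00, 13:15-13:45.
Xiulan ∩ Vera ∩ Zane: 09:30-10:30, 11:30-12:00, 13:30-13:45.
Xiulan ∩ Vera ∩ Zane ∩ Lila: 10:15-10:30.
The longest is 10:15-10:30 at 15 minutes.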